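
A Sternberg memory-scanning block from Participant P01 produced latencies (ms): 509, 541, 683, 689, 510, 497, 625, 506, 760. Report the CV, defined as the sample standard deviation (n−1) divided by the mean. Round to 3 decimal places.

0.169

n = 9, Σ = 5320, M = 591.1111
Σ(x−M)² = 79630.889; s = √(79630.889/8) = 99.7690
CV = 99.7690 / 591.1111 = 0.16878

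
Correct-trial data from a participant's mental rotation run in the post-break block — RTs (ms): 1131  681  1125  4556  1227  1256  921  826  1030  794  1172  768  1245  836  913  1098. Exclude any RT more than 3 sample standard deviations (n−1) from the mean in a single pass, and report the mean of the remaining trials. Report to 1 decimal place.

n = 16, ΣRT = 19579, M = 1223.688
Σ(x−M)² = 12363525.44; s = √(12363525.44/15) = 907.874
Cutoffs: 1223.688 ± 3·907.874 → [-1499.9, 3947.3]
Outside: 4556 → excluded.
Retained (n=15): Σ = 15023, mean = 15023/15 = 1001.533

1001.5 ms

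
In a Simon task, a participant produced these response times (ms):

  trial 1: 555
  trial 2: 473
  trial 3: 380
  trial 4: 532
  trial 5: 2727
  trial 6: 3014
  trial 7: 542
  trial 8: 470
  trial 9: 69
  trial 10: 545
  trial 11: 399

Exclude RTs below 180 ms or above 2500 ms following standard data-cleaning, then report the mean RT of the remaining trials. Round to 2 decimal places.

487.00 ms

Excluded: 69, 2727, 3014
Retained (n=8): Σ = 3896
Mean = 3896/8 = 487.0000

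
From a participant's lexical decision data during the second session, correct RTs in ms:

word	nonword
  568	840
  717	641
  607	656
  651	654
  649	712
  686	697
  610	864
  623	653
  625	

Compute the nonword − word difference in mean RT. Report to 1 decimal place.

M(word) = 5736/9 = 637.333
M(nonword) = 5717/8 = 714.625
Difference = 714.625 − 637.333 = 77.292 ms

77.3 ms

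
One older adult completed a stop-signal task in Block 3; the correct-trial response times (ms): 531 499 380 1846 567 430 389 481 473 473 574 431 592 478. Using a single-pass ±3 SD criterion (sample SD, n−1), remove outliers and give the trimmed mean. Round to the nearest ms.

484 ms

n = 14, ΣRT = 8144, M = 581.714
Σ(x−M)² = 1776310.86; s = √(1776310.86/13) = 369.648
Cutoffs: 581.714 ± 3·369.648 → [-527.2, 1690.7]
Outside: 1846 → excluded.
Retained (n=13): Σ = 6298, mean = 6298/13 = 484.462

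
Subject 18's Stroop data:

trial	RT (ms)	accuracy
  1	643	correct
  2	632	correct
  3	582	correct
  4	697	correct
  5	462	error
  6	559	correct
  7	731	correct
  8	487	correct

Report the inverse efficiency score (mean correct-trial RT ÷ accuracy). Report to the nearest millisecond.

707 ms

Correct trials (n=7): 643, 632, 582, 697, 559, 731, 487
Mean correct RT = 4331/7 = 618.7143 ms
Proportion correct = 7/8
IES = 618.7143 / (7/8) = 707.102 ms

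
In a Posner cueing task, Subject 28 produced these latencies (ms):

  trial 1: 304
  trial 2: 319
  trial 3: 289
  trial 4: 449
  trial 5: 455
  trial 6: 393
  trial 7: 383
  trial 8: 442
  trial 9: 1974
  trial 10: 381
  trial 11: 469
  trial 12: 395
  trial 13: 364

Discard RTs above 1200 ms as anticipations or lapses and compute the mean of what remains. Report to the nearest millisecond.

Excluded: 1974
Retained (n=12): Σ = 4643
Mean = 4643/12 = 386.9167

387 ms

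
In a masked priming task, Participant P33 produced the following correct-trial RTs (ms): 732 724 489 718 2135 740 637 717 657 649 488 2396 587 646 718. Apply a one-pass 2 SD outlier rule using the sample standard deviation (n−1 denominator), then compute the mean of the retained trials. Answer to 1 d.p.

654.0 ms

n = 15, ΣRT = 13033, M = 868.867
Σ(x−M)² = 4625607.73; s = √(4625607.73/14) = 574.805
Cutoffs: 868.867 ± 2·574.805 → [-280.7, 2018.5]
Outside: 2135, 2396 → excluded.
Retained (n=13): Σ = 8502, mean = 8502/13 = 654.000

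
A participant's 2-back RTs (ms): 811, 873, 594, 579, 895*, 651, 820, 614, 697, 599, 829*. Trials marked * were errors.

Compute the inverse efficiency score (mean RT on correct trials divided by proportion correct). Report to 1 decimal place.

Correct trials (n=9): 811, 873, 594, 579, 651, 820, 614, 697, 599
Mean correct RT = 6238/9 = 693.1111 ms
Proportion correct = 9/11
IES = 693.1111 / (9/11) = 847.136 ms

847.1 ms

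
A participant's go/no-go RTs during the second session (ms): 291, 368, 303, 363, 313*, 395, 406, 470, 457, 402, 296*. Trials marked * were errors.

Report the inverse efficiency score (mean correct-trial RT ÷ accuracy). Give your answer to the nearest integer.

469 ms

Correct trials (n=9): 291, 368, 303, 363, 395, 406, 470, 457, 402
Mean correct RT = 3455/9 = 383.8889 ms
Proportion correct = 9/11
IES = 383.8889 / (9/11) = 469.198 ms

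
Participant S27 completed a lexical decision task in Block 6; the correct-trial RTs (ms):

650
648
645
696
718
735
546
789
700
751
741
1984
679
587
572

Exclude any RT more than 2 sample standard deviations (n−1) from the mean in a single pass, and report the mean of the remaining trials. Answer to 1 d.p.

n = 15, ΣRT = 11441, M = 762.733
Σ(x−M)² = 1664930.93; s = √(1664930.93/14) = 344.853
Cutoffs: 762.733 ± 2·344.853 → [73.0, 1452.4]
Outside: 1984 → excluded.
Retained (n=14): Σ = 9457, mean = 9457/14 = 675.500

675.5 ms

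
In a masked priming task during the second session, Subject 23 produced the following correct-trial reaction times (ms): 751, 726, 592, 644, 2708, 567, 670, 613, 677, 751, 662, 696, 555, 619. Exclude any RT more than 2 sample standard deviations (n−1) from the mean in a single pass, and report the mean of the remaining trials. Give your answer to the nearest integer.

n = 14, ΣRT = 11231, M = 802.214
Σ(x−M)² = 3962206.36; s = √(3962206.36/13) = 552.073
Cutoffs: 802.214 ± 2·552.073 → [-301.9, 1906.4]
Outside: 2708 → excluded.
Retained (n=13): Σ = 8523, mean = 8523/13 = 655.615

656 ms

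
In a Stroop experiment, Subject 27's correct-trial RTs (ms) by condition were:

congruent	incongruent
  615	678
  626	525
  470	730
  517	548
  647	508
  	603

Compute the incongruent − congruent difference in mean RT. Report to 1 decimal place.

M(congruent) = 2875/5 = 575.000
M(incongruent) = 3592/6 = 598.667
Difference = 598.667 − 575.000 = 23.667 ms

23.7 ms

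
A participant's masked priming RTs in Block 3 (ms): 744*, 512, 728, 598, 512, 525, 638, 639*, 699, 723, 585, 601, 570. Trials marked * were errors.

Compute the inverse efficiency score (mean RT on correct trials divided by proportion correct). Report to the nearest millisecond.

Correct trials (n=11): 512, 728, 598, 512, 525, 638, 699, 723, 585, 601, 570
Mean correct RT = 6691/11 = 608.2727 ms
Proportion correct = 11/13
IES = 608.2727 / (11/13) = 718.868 ms

719 ms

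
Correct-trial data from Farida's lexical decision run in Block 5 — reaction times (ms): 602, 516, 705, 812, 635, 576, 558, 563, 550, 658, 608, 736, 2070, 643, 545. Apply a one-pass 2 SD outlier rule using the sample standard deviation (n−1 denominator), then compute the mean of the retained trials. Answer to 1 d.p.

621.9 ms

n = 15, ΣRT = 10777, M = 718.467
Σ(x−M)² = 2047645.73; s = √(2047645.73/14) = 382.440
Cutoffs: 718.467 ± 2·382.440 → [-46.4, 1483.3]
Outside: 2070 → excluded.
Retained (n=14): Σ = 8707, mean = 8707/14 = 621.929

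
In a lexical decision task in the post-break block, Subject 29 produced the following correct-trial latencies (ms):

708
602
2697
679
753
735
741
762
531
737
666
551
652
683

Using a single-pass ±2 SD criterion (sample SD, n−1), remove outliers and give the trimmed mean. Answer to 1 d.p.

676.9 ms

n = 14, ΣRT = 11497, M = 821.214
Σ(x−M)² = 3857856.36; s = √(3857856.36/13) = 544.755
Cutoffs: 821.214 ± 2·544.755 → [-268.3, 1910.7]
Outside: 2697 → excluded.
Retained (n=13): Σ = 8800, mean = 8800/13 = 676.923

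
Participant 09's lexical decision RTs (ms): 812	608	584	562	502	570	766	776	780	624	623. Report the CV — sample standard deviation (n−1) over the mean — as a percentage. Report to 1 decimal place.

16.4%

n = 11, Σ = 7207, M = 655.1818
Σ(x−M)² = 115753.636; s = √(115753.636/10) = 107.5889
CV = 107.5889 / 655.1818 = 0.16421 = 16.421%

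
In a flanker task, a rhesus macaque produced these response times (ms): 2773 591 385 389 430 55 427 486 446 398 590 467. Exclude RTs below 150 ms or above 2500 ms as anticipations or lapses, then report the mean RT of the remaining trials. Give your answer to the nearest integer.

461 ms

Excluded: 55, 2773
Retained (n=10): Σ = 4609
Mean = 4609/10 = 460.9000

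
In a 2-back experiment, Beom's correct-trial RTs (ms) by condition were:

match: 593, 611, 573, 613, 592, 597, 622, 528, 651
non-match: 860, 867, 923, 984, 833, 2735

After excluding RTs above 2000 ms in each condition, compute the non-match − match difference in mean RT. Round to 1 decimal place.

295.6 ms

non-match: exclude 2735
M(match) = 5380/9 = 597.778
M(non-match) = 4467/5 = 893.400
Difference = 893.400 − 597.778 = 295.622 ms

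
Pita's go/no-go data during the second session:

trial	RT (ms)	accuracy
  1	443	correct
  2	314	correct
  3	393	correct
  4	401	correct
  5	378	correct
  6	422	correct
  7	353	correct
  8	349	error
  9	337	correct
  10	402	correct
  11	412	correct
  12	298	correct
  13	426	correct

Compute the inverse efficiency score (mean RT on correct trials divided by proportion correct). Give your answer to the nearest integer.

Correct trials (n=12): 443, 314, 393, 401, 378, 422, 353, 337, 402, 412, 298, 426
Mean correct RT = 4579/12 = 381.5833 ms
Proportion correct = 12/13
IES = 381.5833 / (12/13) = 413.382 ms

413 ms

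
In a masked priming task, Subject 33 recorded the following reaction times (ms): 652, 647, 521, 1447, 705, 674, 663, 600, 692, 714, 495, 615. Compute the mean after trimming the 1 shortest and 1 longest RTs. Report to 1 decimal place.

648.3 ms

Sorted: 495, 521, 600, 615, 647, 652, 663, 674, 692, 705, 714, 1447
Drop lowest 1 (495) and highest 1 (1447)
Remaining (n=10): Σ = 6483, mean = 6483/10 = 648.300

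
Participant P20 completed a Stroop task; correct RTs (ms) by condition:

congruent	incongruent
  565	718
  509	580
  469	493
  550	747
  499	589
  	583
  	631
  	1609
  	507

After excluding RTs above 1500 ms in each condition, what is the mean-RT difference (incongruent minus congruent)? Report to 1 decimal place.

incongruent: exclude 1609
M(congruent) = 2592/5 = 518.400
M(incongruent) = 4848/8 = 606.000
Difference = 606.000 − 518.400 = 87.600 ms

87.6 ms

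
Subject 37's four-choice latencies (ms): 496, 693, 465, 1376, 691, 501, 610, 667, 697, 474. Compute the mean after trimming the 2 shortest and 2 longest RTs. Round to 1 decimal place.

Sorted: 465, 474, 496, 501, 610, 667, 691, 693, 697, 1376
Drop lowest 2 (465, 474) and highest 2 (697, 1376)
Remaining (n=6): Σ = 3658, mean = 3658/6 = 609.667

609.7 ms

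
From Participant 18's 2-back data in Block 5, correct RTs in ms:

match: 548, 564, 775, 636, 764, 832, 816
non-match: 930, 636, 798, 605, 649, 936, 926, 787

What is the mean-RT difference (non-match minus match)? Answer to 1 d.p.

78.4 ms

M(match) = 4935/7 = 705.000
M(non-match) = 6267/8 = 783.375
Difference = 783.375 − 705.000 = 78.375 ms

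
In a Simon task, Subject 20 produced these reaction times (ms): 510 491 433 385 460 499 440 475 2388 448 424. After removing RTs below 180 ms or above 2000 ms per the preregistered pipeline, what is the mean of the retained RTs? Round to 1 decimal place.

456.5 ms

Excluded: 2388
Retained (n=10): Σ = 4565
Mean = 4565/10 = 456.5000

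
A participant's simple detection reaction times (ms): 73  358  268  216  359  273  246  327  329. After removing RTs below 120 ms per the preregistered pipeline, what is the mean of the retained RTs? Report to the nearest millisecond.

Excluded: 73
Retained (n=8): Σ = 2376
Mean = 2376/8 = 297.0000

297 ms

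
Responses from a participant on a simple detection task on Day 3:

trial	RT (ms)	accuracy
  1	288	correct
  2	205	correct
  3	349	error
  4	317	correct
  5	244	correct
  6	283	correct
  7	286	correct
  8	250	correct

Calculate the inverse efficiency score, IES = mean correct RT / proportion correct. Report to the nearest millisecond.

306 ms

Correct trials (n=7): 288, 205, 317, 244, 283, 286, 250
Mean correct RT = 1873/7 = 267.5714 ms
Proportion correct = 7/8
IES = 267.5714 / (7/8) = 305.796 ms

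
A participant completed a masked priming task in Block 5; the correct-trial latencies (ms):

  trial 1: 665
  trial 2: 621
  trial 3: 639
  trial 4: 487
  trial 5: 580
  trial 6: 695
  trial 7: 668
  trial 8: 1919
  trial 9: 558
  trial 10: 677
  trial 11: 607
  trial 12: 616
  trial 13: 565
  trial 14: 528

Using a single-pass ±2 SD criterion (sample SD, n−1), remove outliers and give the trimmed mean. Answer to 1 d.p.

608.2 ms

n = 14, ΣRT = 9825, M = 701.786
Σ(x−M)² = 1642128.36; s = √(1642128.36/13) = 355.412
Cutoffs: 701.786 ± 2·355.412 → [-9.0, 1412.6]
Outside: 1919 → excluded.
Retained (n=13): Σ = 7906, mean = 7906/13 = 608.154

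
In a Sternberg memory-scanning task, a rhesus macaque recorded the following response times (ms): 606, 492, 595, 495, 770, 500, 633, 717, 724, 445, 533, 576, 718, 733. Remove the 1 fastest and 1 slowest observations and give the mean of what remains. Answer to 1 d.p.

Sorted: 445, 492, 495, 500, 533, 576, 595, 606, 633, 717, 718, 724, 733, 770
Drop lowest 1 (445) and highest 1 (770)
Remaining (n=12): Σ = 7322, mean = 7322/12 = 610.167

610.2 ms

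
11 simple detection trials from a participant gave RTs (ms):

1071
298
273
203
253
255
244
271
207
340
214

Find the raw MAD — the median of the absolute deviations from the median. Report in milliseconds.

41 ms

Sorted: 203, 207, 214, 244, 253, 255, 271, 273, 298, 340, 1071 → median = 255
|x − 255|: 816, 43, 18, 52, 2, 0, 11, 16, 48, 85, 41
Sorted deviations: 0, 2, 11, 16, 18, 41, 43, 48, 52, 85, 816 → MAD = 41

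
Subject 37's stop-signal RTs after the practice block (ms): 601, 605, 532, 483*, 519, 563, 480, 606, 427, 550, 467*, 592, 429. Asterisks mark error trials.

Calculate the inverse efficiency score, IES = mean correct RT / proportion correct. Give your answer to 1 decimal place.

634.3 ms

Correct trials (n=11): 601, 605, 532, 519, 563, 480, 606, 427, 550, 592, 429
Mean correct RT = 5904/11 = 536.7273 ms
Proportion correct = 11/13
IES = 536.7273 / (11/13) = 634.314 ms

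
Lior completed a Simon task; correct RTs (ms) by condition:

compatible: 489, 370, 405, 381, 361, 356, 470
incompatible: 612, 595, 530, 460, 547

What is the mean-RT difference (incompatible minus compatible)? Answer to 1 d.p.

M(compatible) = 2832/7 = 404.571
M(incompatible) = 2744/5 = 548.800
Difference = 548.800 − 404.571 = 144.229 ms

144.2 ms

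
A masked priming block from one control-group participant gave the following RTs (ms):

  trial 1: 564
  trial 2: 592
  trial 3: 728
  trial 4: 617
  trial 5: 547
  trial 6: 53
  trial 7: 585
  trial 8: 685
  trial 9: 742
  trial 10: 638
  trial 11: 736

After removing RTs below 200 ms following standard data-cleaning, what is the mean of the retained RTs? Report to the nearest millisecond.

Excluded: 53
Retained (n=10): Σ = 6434
Mean = 6434/10 = 643.4000

643 ms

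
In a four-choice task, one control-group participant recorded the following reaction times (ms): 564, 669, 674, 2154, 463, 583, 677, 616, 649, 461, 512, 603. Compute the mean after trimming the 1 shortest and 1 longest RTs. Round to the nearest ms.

601 ms

Sorted: 461, 463, 512, 564, 583, 603, 616, 649, 669, 674, 677, 2154
Drop lowest 1 (461) and highest 1 (2154)
Remaining (n=10): Σ = 6010, mean = 6010/10 = 601.000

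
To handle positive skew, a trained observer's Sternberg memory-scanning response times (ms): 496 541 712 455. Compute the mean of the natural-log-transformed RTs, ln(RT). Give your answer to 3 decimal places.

6.297

ln(RT): 6.2066, 6.2934, 6.5681, 6.1203
Σ ln(RT) = 25.1884
Mean = 25.1884/4 = 6.29709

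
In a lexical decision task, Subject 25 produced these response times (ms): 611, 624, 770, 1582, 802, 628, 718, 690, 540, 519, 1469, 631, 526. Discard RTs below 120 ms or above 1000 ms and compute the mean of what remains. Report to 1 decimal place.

Excluded: 1469, 1582
Retained (n=11): Σ = 7059
Mean = 7059/11 = 641.7273

641.7 ms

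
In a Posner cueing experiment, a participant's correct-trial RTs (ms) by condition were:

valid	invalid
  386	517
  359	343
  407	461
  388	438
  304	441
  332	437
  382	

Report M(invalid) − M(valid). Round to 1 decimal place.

M(valid) = 2558/7 = 365.429
M(invalid) = 2637/6 = 439.500
Difference = 439.500 − 365.429 = 74.071 ms

74.1 ms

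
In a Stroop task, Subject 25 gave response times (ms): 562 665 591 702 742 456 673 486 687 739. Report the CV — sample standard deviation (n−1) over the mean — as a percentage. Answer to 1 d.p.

n = 10, Σ = 6303, M = 630.3000
Σ(x−M)² = 93088.100; s = √(93088.100/9) = 101.7011
CV = 101.7011 / 630.3000 = 0.16135 = 16.135%

16.1%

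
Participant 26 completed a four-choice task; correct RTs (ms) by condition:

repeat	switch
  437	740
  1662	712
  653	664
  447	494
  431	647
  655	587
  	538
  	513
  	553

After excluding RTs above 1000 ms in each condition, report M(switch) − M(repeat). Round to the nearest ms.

81 ms

repeat: exclude 1662
M(repeat) = 2623/5 = 524.600
M(switch) = 5448/9 = 605.333
Difference = 605.333 − 524.600 = 80.733 ms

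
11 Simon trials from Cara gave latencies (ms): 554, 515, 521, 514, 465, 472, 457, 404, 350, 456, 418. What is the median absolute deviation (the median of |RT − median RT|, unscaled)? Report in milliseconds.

49 ms

Sorted: 350, 404, 418, 456, 457, 465, 472, 514, 515, 521, 554 → median = 465
|x − 465|: 89, 50, 56, 49, 0, 7, 8, 61, 115, 9, 47
Sorted deviations: 0, 7, 8, 9, 47, 49, 50, 56, 61, 89, 115 → MAD = 49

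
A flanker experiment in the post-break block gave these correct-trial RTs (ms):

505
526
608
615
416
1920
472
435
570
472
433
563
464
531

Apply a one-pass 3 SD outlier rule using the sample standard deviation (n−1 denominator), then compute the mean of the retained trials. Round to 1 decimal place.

508.5 ms

n = 14, ΣRT = 8530, M = 609.286
Σ(x−M)² = 1903246.86; s = √(1903246.86/13) = 382.627
Cutoffs: 609.286 ± 3·382.627 → [-538.6, 1757.2]
Outside: 1920 → excluded.
Retained (n=13): Σ = 6610, mean = 6610/13 = 508.462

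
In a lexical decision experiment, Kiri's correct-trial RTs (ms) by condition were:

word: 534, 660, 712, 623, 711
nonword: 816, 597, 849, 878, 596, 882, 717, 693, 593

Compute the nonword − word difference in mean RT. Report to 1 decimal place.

M(word) = 3240/5 = 648.000
M(nonword) = 6621/9 = 735.667
Difference = 735.667 − 648.000 = 87.667 ms

87.7 ms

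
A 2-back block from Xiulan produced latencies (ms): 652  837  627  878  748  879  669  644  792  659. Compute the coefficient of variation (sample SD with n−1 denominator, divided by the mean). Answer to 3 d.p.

n = 10, Σ = 7385, M = 738.5000
Σ(x−M)² = 91850.500; s = √(91850.500/9) = 101.0228
CV = 101.0228 / 738.5000 = 0.13679

0.137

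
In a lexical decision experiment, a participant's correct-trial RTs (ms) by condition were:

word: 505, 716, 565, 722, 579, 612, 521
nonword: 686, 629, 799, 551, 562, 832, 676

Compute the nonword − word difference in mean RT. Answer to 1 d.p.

M(word) = 4220/7 = 602.857
M(nonword) = 4735/7 = 676.429
Difference = 676.429 − 602.857 = 73.571 ms

73.6 ms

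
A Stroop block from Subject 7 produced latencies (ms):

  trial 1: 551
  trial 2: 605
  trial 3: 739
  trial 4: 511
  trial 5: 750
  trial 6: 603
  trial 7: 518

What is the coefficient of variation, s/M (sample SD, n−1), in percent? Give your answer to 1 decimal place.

16.1%

n = 7, Σ = 4277, M = 611.0000
Σ(x−M)² = 58054.000; s = √(58054.000/6) = 98.3650
CV = 98.3650 / 611.0000 = 0.16099 = 16.099%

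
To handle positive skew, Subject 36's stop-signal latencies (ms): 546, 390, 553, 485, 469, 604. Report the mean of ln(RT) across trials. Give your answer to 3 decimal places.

6.220

ln(RT): 6.3026, 5.9661, 6.3154, 6.1841, 6.1506, 6.4036
Σ ln(RT) = 37.3224
Mean = 37.3224/6 = 6.22041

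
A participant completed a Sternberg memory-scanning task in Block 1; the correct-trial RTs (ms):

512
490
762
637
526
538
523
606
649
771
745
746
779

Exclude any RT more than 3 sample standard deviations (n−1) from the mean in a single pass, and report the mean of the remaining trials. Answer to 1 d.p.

637.2 ms

n = 13, ΣRT = 8284, M = 637.231
Σ(x−M)² = 150746.31; s = √(150746.31/12) = 112.081
Cutoffs: 637.231 ± 3·112.081 → [301.0, 973.5]
No RTs fall outside the cutoffs; all 13 retained. Mean = 8284/13 = 637.231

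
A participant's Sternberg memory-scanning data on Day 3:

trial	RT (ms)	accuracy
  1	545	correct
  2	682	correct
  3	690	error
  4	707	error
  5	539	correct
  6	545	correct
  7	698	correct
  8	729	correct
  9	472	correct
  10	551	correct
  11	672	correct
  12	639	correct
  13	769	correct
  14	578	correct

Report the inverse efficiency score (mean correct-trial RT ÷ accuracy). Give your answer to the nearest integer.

Correct trials (n=12): 545, 682, 539, 545, 698, 729, 472, 551, 672, 639, 769, 578
Mean correct RT = 7419/12 = 618.2500 ms
Proportion correct = 12/14
IES = 618.2500 / (12/14) = 721.292 ms

721 ms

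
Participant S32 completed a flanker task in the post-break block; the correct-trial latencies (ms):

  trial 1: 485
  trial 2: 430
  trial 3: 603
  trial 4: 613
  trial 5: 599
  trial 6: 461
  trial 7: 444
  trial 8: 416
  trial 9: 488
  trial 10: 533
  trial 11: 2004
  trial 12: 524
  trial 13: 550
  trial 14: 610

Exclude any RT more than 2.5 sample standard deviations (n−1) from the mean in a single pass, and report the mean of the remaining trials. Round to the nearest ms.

520 ms

n = 14, ΣRT = 8760, M = 625.714
Σ(x−M)² = 2107184.86; s = √(2107184.86/13) = 402.605
Cutoffs: 625.714 ± 2.5·402.605 → [-380.8, 1632.2]
Outside: 2004 → excluded.
Retained (n=13): Σ = 6756, mean = 6756/13 = 519.692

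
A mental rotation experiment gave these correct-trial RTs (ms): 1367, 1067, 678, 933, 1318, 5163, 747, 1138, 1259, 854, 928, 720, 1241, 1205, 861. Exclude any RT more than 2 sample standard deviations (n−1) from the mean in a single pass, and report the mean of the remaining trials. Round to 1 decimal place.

n = 15, ΣRT = 19479, M = 1298.600
Σ(x−M)² = 16716075.60; s = √(16716075.60/14) = 1092.706
Cutoffs: 1298.600 ± 2·1092.706 → [-886.8, 3484.0]
Outside: 5163 → excluded.
Retained (n=14): Σ = 14316, mean = 14316/14 = 1022.571

1022.6 ms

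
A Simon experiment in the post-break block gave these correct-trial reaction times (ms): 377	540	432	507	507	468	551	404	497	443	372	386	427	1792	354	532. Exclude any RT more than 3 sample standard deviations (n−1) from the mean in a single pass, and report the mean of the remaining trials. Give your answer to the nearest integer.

n = 16, ΣRT = 8589, M = 536.812
Σ(x−M)² = 1742180.44; s = √(1742180.44/15) = 340.801
Cutoffs: 536.812 ± 3·340.801 → [-485.6, 1559.2]
Outside: 1792 → excluded.
Retained (n=15): Σ = 6797, mean = 6797/15 = 453.133

453 ms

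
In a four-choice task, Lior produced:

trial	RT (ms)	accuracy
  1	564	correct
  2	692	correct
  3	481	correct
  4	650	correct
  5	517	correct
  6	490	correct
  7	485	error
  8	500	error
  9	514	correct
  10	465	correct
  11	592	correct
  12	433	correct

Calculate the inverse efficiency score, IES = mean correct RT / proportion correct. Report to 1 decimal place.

647.8 ms

Correct trials (n=10): 564, 692, 481, 650, 517, 490, 514, 465, 592, 433
Mean correct RT = 5398/10 = 539.8000 ms
Proportion correct = 10/12
IES = 539.8000 / (10/12) = 647.760 ms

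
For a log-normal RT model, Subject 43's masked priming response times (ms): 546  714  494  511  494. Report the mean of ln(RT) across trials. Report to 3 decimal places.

ln(RT): 6.3026, 6.5709, 6.2025, 6.2364, 6.2025
Σ ln(RT) = 31.5149
Mean = 31.5149/5 = 6.30299

6.303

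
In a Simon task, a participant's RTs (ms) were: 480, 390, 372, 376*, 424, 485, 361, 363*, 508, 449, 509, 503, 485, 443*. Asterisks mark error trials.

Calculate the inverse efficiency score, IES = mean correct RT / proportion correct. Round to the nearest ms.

575 ms

Correct trials (n=11): 480, 390, 372, 424, 485, 361, 508, 449, 509, 503, 485
Mean correct RT = 4966/11 = 451.4545 ms
Proportion correct = 11/14
IES = 451.4545 / (11/14) = 574.579 ms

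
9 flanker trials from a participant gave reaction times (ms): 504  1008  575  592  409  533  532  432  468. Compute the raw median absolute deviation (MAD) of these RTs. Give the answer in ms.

60 ms

Sorted: 409, 432, 468, 504, 532, 533, 575, 592, 1008 → median = 532
|x − 532|: 28, 476, 43, 60, 123, 1, 0, 100, 64
Sorted deviations: 0, 1, 28, 43, 60, 64, 100, 123, 476 → MAD = 60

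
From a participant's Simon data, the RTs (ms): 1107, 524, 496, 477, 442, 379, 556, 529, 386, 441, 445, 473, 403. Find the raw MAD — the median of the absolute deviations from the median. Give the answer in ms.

Sorted: 379, 386, 403, 441, 442, 445, 473, 477, 496, 524, 529, 556, 1107 → median = 473
|x − 473|: 634, 51, 23, 4, 31, 94, 83, 56, 87, 32, 28, 0, 70
Sorted deviations: 0, 4, 23, 28, 31, 32, 51, 56, 70, 83, 87, 94, 634 → MAD = 51

51 ms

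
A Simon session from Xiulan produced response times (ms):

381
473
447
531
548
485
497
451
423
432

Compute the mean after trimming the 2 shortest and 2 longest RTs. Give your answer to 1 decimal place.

Sorted: 381, 423, 432, 447, 451, 473, 485, 497, 531, 548
Drop lowest 2 (381, 423) and highest 2 (531, 548)
Remaining (n=6): Σ = 2785, mean = 2785/6 = 464.167

464.2 ms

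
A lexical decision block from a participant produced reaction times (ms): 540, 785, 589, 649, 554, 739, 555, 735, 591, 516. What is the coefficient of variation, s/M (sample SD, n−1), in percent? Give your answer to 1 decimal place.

n = 10, Σ = 6253, M = 625.3000
Σ(x−M)² = 82770.100; s = √(82770.100/9) = 95.8993
CV = 95.8993 / 625.3000 = 0.15337 = 15.337%

15.3%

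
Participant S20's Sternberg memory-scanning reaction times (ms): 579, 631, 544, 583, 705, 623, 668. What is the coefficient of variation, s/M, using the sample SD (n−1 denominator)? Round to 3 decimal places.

n = 7, Σ = 4333, M = 619.0000
Σ(x−M)² = 18478.000; s = √(18478.000/6) = 55.4947
CV = 55.4947 / 619.0000 = 0.08965

0.090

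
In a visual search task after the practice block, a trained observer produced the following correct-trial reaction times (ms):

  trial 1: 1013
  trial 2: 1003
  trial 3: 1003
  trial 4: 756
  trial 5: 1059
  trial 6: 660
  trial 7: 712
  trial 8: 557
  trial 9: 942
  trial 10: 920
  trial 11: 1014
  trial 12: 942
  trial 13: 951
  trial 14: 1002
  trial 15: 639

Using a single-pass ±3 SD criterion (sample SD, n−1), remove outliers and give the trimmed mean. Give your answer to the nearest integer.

n = 15, ΣRT = 13173, M = 878.200
Σ(x−M)² = 381518.40; s = √(381518.40/14) = 165.080
Cutoffs: 878.200 ± 3·165.080 → [383.0, 1373.4]
No RTs fall outside the cutoffs; all 15 retained. Mean = 13173/15 = 878.200

878 ms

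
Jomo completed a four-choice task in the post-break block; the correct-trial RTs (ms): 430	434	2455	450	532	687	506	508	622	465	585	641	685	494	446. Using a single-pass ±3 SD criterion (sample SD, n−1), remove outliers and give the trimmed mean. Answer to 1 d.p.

n = 15, ΣRT = 9940, M = 662.667
Σ(x−M)² = 3553359.33; s = √(3553359.33/14) = 503.797
Cutoffs: 662.667 ± 3·503.797 → [-848.7, 2174.1]
Outside: 2455 → excluded.
Retained (n=14): Σ = 7485, mean = 7485/14 = 534.643

534.6 ms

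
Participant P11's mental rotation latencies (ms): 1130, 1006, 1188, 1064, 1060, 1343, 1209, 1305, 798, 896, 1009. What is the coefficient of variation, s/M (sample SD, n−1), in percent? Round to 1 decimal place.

15.2%

n = 11, Σ = 12008, M = 1091.6364
Σ(x−M)² = 273662.545; s = √(273662.545/10) = 165.4275
CV = 165.4275 / 1091.6364 = 0.15154 = 15.154%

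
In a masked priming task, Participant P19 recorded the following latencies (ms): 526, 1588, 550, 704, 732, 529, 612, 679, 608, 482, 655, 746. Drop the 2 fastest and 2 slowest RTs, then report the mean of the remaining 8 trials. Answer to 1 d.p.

Sorted: 482, 526, 529, 550, 608, 612, 655, 679, 704, 732, 746, 1588
Drop lowest 2 (482, 526) and highest 2 (746, 1588)
Remaining (n=8): Σ = 5069, mean = 5069/8 = 633.625

633.6 ms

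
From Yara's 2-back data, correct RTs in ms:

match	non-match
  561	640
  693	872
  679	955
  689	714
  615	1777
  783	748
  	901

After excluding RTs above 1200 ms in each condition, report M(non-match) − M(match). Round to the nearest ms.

135 ms

non-match: exclude 1777
M(match) = 4020/6 = 670.000
M(non-match) = 4830/6 = 805.000
Difference = 805.000 − 670.000 = 135.000 ms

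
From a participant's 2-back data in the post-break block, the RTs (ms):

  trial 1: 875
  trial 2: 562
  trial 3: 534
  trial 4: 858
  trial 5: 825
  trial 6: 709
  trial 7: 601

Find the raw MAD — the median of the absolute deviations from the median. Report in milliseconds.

Sorted: 534, 562, 601, 709, 825, 858, 875 → median = 709
|x − 709|: 166, 147, 175, 149, 116, 0, 108
Sorted deviations: 0, 108, 116, 147, 149, 166, 175 → MAD = 147

147 ms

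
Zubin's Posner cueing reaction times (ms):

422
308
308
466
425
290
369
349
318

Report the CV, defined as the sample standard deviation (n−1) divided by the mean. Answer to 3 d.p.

n = 9, Σ = 3255, M = 361.6667
Σ(x−M)² = 31554.000; s = √(31554.000/8) = 62.8033
CV = 62.8033 / 361.6667 = 0.17365

0.174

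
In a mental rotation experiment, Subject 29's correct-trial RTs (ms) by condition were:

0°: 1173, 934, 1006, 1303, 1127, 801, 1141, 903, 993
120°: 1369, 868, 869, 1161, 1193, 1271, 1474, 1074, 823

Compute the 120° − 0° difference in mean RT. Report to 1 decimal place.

80.1 ms

M(0°) = 9381/9 = 1042.333
M(120°) = 10102/9 = 1122.444
Difference = 1122.444 − 1042.333 = 80.111 ms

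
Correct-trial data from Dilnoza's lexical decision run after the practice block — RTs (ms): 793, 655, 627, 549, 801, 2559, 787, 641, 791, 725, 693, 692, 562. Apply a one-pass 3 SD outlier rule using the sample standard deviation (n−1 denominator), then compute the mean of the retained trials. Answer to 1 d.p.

693.0 ms

n = 13, ΣRT = 10875, M = 836.538
Σ(x−M)² = 3301643.23; s = √(3301643.23/12) = 524.535
Cutoffs: 836.538 ± 3·524.535 → [-737.1, 2410.1]
Outside: 2559 → excluded.
Retained (n=12): Σ = 8316, mean = 8316/12 = 693.000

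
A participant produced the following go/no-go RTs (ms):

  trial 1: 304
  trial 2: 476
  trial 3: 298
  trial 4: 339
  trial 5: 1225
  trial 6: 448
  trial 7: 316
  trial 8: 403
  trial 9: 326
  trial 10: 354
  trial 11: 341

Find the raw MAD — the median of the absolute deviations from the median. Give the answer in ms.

Sorted: 298, 304, 316, 326, 339, 341, 354, 403, 448, 476, 1225 → median = 341
|x − 341|: 37, 135, 43, 2, 884, 107, 25, 62, 15, 13, 0
Sorted deviations: 0, 2, 13, 15, 25, 37, 43, 62, 107, 135, 884 → MAD = 37

37 ms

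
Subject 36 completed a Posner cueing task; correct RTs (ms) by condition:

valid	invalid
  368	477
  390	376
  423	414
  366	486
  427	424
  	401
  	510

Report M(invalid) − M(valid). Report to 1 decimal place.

M(valid) = 1974/5 = 394.800
M(invalid) = 3088/7 = 441.143
Difference = 441.143 − 394.800 = 46.343 ms

46.3 ms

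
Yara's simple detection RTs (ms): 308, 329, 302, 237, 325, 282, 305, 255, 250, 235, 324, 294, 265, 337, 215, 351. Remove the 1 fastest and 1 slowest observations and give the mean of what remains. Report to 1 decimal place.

Sorted: 215, 235, 237, 250, 255, 265, 282, 294, 302, 305, 308, 324, 325, 329, 337, 351
Drop lowest 1 (215) and highest 1 (351)
Remaining (n=14): Σ = 4048, mean = 4048/14 = 289.143

289.1 ms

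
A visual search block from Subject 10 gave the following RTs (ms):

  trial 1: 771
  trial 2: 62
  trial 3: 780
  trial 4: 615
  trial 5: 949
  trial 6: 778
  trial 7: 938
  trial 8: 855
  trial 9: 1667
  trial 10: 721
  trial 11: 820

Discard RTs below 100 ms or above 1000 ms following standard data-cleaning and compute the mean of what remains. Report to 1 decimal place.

Excluded: 62, 1667
Retained (n=9): Σ = 7227
Mean = 7227/9 = 803.0000

803.0 ms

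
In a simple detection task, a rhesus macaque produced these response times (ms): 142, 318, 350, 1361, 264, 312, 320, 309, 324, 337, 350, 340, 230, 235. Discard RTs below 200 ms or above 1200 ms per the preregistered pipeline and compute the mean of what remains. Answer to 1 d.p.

Excluded: 142, 1361
Retained (n=12): Σ = 3689
Mean = 3689/12 = 307.4167

307.4 ms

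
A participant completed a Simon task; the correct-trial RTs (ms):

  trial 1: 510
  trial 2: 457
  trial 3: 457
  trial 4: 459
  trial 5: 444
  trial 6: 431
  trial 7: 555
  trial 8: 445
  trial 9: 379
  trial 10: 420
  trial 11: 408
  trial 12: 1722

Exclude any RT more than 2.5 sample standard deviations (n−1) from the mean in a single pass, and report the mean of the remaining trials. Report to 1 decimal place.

n = 12, ΣRT = 6687, M = 557.250
Σ(x−M)² = 1502884.25; s = √(1502884.25/11) = 369.629
Cutoffs: 557.250 ± 2.5·369.629 → [-366.8, 1481.3]
Outside: 1722 → excluded.
Retained (n=11): Σ = 4965, mean = 4965/11 = 451.364

451.4 ms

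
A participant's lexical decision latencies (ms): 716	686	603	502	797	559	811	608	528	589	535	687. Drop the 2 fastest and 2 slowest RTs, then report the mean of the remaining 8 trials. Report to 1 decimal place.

Sorted: 502, 528, 535, 559, 589, 603, 608, 686, 687, 716, 797, 811
Drop lowest 2 (502, 528) and highest 2 (797, 811)
Remaining (n=8): Σ = 4983, mean = 4983/8 = 622.875

622.9 ms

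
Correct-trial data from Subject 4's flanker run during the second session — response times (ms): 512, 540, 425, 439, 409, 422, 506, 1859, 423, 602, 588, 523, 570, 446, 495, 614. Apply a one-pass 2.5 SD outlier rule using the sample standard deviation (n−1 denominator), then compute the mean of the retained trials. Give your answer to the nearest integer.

n = 16, ΣRT = 9373, M = 585.812
Σ(x−M)² = 1799994.44; s = √(1799994.44/15) = 346.410
Cutoffs: 585.812 ± 2.5·346.410 → [-280.2, 1451.8]
Outside: 1859 → excluded.
Retained (n=15): Σ = 7514, mean = 7514/15 = 500.933

501 ms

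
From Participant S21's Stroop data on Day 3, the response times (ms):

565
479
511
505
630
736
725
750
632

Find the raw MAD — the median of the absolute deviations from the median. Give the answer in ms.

Sorted: 479, 505, 511, 565, 630, 632, 725, 736, 750 → median = 630
|x − 630|: 65, 151, 119, 125, 0, 106, 95, 120, 2
Sorted deviations: 0, 2, 65, 95, 106, 119, 120, 125, 151 → MAD = 106

106 ms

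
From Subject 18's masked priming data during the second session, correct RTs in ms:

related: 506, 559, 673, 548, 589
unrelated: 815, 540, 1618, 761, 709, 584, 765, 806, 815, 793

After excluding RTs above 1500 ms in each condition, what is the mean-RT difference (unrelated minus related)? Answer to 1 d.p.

unrelated: exclude 1618
M(related) = 2875/5 = 575.000
M(unrelated) = 6588/9 = 732.000
Difference = 732.000 − 575.000 = 157.000 ms

157.0 ms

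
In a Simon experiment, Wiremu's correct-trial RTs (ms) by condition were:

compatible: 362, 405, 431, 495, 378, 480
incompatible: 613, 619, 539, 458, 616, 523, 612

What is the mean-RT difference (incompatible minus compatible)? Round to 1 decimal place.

M(compatible) = 2551/6 = 425.167
M(incompatible) = 3980/7 = 568.571
Difference = 568.571 − 425.167 = 143.405 ms

143.4 ms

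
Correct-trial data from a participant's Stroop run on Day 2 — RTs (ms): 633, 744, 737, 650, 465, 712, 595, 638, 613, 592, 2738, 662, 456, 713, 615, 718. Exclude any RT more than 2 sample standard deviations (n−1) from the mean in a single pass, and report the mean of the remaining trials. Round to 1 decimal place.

n = 16, ΣRT = 12281, M = 767.562
Σ(x−M)² = 4248871.94; s = √(4248871.94/15) = 532.220
Cutoffs: 767.562 ± 2·532.220 → [-296.9, 1832.0]
Outside: 2738 → excluded.
Retained (n=15): Σ = 9543, mean = 9543/15 = 636.200

636.2 ms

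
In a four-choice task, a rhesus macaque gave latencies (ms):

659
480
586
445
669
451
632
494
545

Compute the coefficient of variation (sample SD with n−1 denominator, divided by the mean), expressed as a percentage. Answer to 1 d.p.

16.1%

n = 9, Σ = 4961, M = 551.2222
Σ(x−M)² = 62935.556; s = √(62935.556/8) = 88.6958
CV = 88.6958 / 551.2222 = 0.16091 = 16.091%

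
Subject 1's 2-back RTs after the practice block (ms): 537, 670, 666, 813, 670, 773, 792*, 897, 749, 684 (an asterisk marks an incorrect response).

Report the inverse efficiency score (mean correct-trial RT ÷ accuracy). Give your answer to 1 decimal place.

797.4 ms

Correct trials (n=9): 537, 670, 666, 813, 670, 773, 897, 749, 684
Mean correct RT = 6459/9 = 717.6667 ms
Proportion correct = 9/10
IES = 717.6667 / (9/10) = 797.407 ms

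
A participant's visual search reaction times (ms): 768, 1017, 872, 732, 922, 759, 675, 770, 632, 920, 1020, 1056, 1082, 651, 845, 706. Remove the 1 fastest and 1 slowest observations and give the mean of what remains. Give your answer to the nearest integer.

837 ms

Sorted: 632, 651, 675, 706, 732, 759, 768, 770, 845, 872, 920, 922, 1017, 1020, 1056, 1082
Drop lowest 1 (632) and highest 1 (1082)
Remaining (n=14): Σ = 11713, mean = 11713/14 = 836.643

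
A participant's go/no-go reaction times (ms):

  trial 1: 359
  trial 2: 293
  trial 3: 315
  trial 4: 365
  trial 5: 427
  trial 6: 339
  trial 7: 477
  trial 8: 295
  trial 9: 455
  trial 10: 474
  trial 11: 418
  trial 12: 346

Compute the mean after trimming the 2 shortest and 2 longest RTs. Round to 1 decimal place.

Sorted: 293, 295, 315, 339, 346, 359, 365, 418, 427, 455, 474, 477
Drop lowest 2 (293, 295) and highest 2 (474, 477)
Remaining (n=8): Σ = 3024, mean = 3024/8 = 378.000

378.0 ms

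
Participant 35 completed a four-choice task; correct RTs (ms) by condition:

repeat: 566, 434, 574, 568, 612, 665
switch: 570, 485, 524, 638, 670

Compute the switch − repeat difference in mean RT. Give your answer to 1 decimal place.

7.6 ms

M(repeat) = 3419/6 = 569.833
M(switch) = 2887/5 = 577.400
Difference = 577.400 − 569.833 = 7.567 ms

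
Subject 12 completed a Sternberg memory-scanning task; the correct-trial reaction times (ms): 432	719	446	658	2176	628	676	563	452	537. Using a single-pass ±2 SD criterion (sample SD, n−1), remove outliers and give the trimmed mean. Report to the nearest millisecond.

568 ms

n = 10, ΣRT = 7287, M = 728.700
Σ(x−M)² = 2421406.10; s = √(2421406.10/9) = 518.696
Cutoffs: 728.700 ± 2·518.696 → [-308.7, 1766.1]
Outside: 2176 → excluded.
Retained (n=9): Σ = 5111, mean = 5111/9 = 567.889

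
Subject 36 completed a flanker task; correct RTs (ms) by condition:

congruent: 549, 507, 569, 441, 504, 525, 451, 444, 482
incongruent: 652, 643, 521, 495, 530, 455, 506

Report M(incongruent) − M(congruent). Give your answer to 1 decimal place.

46.3 ms

M(congruent) = 4472/9 = 496.889
M(incongruent) = 3802/7 = 543.143
Difference = 543.143 − 496.889 = 46.254 ms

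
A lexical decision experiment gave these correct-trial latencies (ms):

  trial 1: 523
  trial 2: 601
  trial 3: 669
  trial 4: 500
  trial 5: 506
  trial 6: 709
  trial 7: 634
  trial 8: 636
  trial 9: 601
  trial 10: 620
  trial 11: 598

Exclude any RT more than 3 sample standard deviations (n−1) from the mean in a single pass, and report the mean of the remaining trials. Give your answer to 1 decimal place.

n = 11, ΣRT = 6597, M = 599.727
Σ(x−M)² = 44264.18; s = √(44264.18/10) = 66.531
Cutoffs: 599.727 ± 3·66.531 → [400.1, 799.3]
No RTs fall outside the cutoffs; all 11 retained. Mean = 6597/11 = 599.727

599.7 ms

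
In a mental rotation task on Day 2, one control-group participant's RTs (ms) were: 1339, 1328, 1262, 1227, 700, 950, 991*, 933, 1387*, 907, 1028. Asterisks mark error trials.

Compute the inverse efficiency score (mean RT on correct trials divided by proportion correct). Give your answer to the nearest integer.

Correct trials (n=9): 1339, 1328, 1262, 1227, 700, 950, 933, 907, 1028
Mean correct RT = 9674/9 = 1074.8889 ms
Proportion correct = 9/11
IES = 1074.8889 / (9/11) = 1313.753 ms

1314 ms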